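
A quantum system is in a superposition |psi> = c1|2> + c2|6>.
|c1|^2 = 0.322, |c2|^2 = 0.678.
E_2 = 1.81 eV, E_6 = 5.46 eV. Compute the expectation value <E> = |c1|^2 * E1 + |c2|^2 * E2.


<E> = |c1|^2 * E1 + |c2|^2 * E2
= 0.322 * 1.81 + 0.678 * 5.46
= 0.5828 + 3.7019
= 4.2847 eV

4.2847


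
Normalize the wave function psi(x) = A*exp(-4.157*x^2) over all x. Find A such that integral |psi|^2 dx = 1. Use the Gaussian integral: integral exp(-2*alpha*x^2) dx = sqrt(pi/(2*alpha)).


integral |psi|^2 dx = A^2 * sqrt(pi/(2*alpha)) = 1
A^2 = sqrt(2*alpha/pi)
= sqrt(2 * 4.157 / pi)
= 1.626785
A = sqrt(1.626785)
= 1.2755

1.2755


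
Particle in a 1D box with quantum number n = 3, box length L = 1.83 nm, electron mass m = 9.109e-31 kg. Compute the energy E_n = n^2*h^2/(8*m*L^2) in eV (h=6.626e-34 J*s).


E = n^2 * h^2 / (8 * m * L^2)
= 3^2 * (6.626e-34)^2 / (8 * 9.109e-31 * (1.83e-9)^2)
= 9 * 4.3904e-67 / (8 * 9.109e-31 * 3.3489e-18)
= 1.6191e-19 J
= 1.0107 eV

1.0107


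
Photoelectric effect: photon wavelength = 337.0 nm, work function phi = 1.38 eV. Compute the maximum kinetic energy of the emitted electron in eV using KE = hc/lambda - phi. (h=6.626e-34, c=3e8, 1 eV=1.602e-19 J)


E_photon = hc / lambda
= (6.626e-34)(3e8) / (337.0e-9)
= 5.8985e-19 J
= 3.682 eV
KE = E_photon - phi
= 3.682 - 1.38
= 2.302 eV

2.302


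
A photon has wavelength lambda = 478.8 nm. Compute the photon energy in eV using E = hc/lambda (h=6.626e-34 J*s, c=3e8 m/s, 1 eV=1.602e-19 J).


E = hc / lambda
= (6.626e-34)(3e8) / (478.8e-9)
= 1.9878e-25 / 4.7880e-07
= 4.1516e-19 J
Converting to eV: 4.1516e-19 / 1.602e-19
= 2.5915 eV

2.5915


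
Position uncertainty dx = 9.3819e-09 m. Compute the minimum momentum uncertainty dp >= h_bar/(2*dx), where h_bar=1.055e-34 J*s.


dp = h_bar / (2 * dx)
= 1.055e-34 / (2 * 9.3819e-09)
= 1.055e-34 / 1.8764e-08
= 5.6225e-27 kg*m/s

5.6225e-27


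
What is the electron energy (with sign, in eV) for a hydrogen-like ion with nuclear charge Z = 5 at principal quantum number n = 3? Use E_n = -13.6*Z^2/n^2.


E_n = -13.6 * Z^2 / n^2
= -13.6 * 5^2 / 3^2
= -13.6 * 25 / 9
= -37.7778 eV

-37.7778


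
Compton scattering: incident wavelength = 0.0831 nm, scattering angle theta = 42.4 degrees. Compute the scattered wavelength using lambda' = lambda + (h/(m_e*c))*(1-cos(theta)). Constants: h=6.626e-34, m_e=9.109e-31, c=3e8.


Compton wavelength: h/(m_e*c) = 2.4247e-12 m
d_lambda = 2.4247e-12 * (1 - cos(42.4 deg))
= 2.4247e-12 * 0.261545
= 6.3417e-13 m = 0.000634 nm
lambda' = 0.0831 + 0.000634
= 0.083734 nm

0.083734


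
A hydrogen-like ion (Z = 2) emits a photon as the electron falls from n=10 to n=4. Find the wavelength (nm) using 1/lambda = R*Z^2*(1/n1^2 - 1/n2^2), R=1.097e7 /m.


1/lambda = R * Z^2 * (1/n1^2 - 1/n2^2)
= 1.097e7 * 2^2 * (1/4^2 - 1/10^2)
= 1.097e7 * 4 * (0.0625 - 0.01)
= 2.3037e+06 /m
lambda = 1 / 2.3037e+06
= 434.0843 nm

434.0843


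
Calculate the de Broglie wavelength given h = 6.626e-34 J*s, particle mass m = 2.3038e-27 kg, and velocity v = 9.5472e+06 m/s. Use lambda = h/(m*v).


lambda = h / (m * v)
= 6.626e-34 / (2.3038e-27 * 9.5472e+06)
= 6.626e-34 / 2.1995e-20
= 3.0125e-14 m

3.0125e-14


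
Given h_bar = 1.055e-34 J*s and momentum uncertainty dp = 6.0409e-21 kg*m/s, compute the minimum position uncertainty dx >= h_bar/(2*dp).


dx = h_bar / (2 * dp)
= 1.055e-34 / (2 * 6.0409e-21)
= 1.055e-34 / 1.2082e-20
= 8.7321e-15 m

8.7321e-15


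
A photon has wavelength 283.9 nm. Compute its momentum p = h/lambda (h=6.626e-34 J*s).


p = h / lambda
= 6.626e-34 / (283.9e-9)
= 6.626e-34 / 2.8390e-07
= 2.3339e-27 kg*m/s

2.3339e-27


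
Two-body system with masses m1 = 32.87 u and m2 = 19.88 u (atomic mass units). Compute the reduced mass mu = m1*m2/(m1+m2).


mu = m1 * m2 / (m1 + m2)
= 32.87 * 19.88 / (32.87 + 19.88)
= 653.4556 / 52.75
= 12.3878 u

12.3878


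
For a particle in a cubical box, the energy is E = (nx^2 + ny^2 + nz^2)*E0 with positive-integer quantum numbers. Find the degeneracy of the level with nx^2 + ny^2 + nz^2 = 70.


Enumerate all (nx, ny, nz) with nx^2 + ny^2 + nz^2 = 70:
(3,5,6)
(3,6,5)
(5,3,6)
(5,6,3)
(6,3,5)
(6,5,3)
Total degeneracy = 6

6


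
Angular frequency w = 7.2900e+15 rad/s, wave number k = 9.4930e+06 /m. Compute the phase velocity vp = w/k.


vp = w / k
= 7.2900e+15 / 9.4930e+06
= 7.6793e+08 m/s

7.6793e+08


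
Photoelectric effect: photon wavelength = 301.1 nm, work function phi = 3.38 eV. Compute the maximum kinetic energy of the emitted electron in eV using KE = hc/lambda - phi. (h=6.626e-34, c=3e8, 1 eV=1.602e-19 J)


E_photon = hc / lambda
= (6.626e-34)(3e8) / (301.1e-9)
= 6.6018e-19 J
= 4.121 eV
KE = E_photon - phi
= 4.121 - 3.38
= 0.741 eV

0.741


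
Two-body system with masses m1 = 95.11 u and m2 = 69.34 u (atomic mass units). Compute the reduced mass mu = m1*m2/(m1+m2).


mu = m1 * m2 / (m1 + m2)
= 95.11 * 69.34 / (95.11 + 69.34)
= 6594.9274 / 164.45
= 40.1029 u

40.1029


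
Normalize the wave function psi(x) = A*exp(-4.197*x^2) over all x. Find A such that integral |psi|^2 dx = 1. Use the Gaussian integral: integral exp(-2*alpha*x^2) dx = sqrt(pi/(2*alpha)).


integral |psi|^2 dx = A^2 * sqrt(pi/(2*alpha)) = 1
A^2 = sqrt(2*alpha/pi)
= sqrt(2 * 4.197 / pi)
= 1.634593
A = sqrt(1.634593)
= 1.2785

1.2785


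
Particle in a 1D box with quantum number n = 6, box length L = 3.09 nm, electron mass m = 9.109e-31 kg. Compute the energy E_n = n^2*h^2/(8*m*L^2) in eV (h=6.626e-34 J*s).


E = n^2 * h^2 / (8 * m * L^2)
= 6^2 * (6.626e-34)^2 / (8 * 9.109e-31 * (3.09e-9)^2)
= 36 * 4.3904e-67 / (8 * 9.109e-31 * 9.5481e-18)
= 2.2716e-19 J
= 1.418 eV

1.418


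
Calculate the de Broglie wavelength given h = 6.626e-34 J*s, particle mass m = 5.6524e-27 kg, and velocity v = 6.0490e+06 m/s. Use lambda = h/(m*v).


lambda = h / (m * v)
= 6.626e-34 / (5.6524e-27 * 6.0490e+06)
= 6.626e-34 / 3.4191e-20
= 1.9379e-14 m

1.9379e-14


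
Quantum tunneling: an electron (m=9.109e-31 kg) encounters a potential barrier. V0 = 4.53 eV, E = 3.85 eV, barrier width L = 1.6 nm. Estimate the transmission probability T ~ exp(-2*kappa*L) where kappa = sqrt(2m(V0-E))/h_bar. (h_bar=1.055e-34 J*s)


V0 - E = 0.68 eV = 1.0894e-19 J
kappa = sqrt(2 * m * (V0-E)) / h_bar
= sqrt(2 * 9.109e-31 * 1.0894e-19) / 1.055e-34
= 4.2226e+09 /m
2*kappa*L = 2 * 4.2226e+09 * 1.6e-9
= 13.5124
T = exp(-13.5124) = 1.354018e-06

1.354018e-06


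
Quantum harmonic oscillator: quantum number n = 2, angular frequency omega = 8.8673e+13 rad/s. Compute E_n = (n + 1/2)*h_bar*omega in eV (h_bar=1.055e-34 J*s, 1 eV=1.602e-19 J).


E = (n + 1/2) * h_bar * omega
= (2 + 0.5) * 1.055e-34 * 8.8673e+13
= 2.5 * 9.3550e-21
= 2.3388e-20 J
= 0.146 eV

0.146


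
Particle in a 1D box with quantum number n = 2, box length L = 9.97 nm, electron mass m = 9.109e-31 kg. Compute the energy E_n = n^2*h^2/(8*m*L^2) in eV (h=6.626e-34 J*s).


E = n^2 * h^2 / (8 * m * L^2)
= 2^2 * (6.626e-34)^2 / (8 * 9.109e-31 * (9.97e-9)^2)
= 4 * 4.3904e-67 / (8 * 9.109e-31 * 9.9401e-17)
= 2.4244e-21 J
= 0.0151 eV

0.0151


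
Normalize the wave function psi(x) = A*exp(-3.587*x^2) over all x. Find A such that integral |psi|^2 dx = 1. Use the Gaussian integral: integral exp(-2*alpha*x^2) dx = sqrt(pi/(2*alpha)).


integral |psi|^2 dx = A^2 * sqrt(pi/(2*alpha)) = 1
A^2 = sqrt(2*alpha/pi)
= sqrt(2 * 3.587 / pi)
= 1.511144
A = sqrt(1.511144)
= 1.2293

1.2293


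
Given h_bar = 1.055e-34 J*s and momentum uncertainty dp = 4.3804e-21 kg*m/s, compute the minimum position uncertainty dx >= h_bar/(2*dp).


dx = h_bar / (2 * dp)
= 1.055e-34 / (2 * 4.3804e-21)
= 1.055e-34 / 8.7608e-21
= 1.2042e-14 m

1.2042e-14


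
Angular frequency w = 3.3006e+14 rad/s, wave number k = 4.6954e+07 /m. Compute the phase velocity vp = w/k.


vp = w / k
= 3.3006e+14 / 4.6954e+07
= 7.0294e+06 m/s

7.0294e+06


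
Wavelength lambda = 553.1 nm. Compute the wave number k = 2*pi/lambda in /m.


k = 2 * pi / lambda
= 6.2832 / (553.1e-9)
= 6.2832 / 5.5310e-07
= 1.1360e+07 /m

1.1360e+07


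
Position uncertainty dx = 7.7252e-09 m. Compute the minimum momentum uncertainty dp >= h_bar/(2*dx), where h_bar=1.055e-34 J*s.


dp = h_bar / (2 * dx)
= 1.055e-34 / (2 * 7.7252e-09)
= 1.055e-34 / 1.5450e-08
= 6.8283e-27 kg*m/s

6.8283e-27


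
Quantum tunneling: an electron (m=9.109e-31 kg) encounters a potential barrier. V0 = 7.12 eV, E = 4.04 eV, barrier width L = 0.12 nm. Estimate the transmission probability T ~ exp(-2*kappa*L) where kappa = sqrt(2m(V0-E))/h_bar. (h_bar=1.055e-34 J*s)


V0 - E = 3.08 eV = 4.9342e-19 J
kappa = sqrt(2 * m * (V0-E)) / h_bar
= sqrt(2 * 9.109e-31 * 4.9342e-19) / 1.055e-34
= 8.9868e+09 /m
2*kappa*L = 2 * 8.9868e+09 * 0.12e-9
= 2.1568
T = exp(-2.1568) = 1.156914e-01

1.156914e-01


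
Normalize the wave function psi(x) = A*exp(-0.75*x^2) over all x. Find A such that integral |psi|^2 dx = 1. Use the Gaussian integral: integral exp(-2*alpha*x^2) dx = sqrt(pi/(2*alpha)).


integral |psi|^2 dx = A^2 * sqrt(pi/(2*alpha)) = 1
A^2 = sqrt(2*alpha/pi)
= sqrt(2 * 0.75 / pi)
= 0.690988
A = sqrt(0.690988)
= 0.8313

0.8313


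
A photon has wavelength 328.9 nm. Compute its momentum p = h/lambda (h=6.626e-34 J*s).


p = h / lambda
= 6.626e-34 / (328.9e-9)
= 6.626e-34 / 3.2890e-07
= 2.0146e-27 kg*m/s

2.0146e-27


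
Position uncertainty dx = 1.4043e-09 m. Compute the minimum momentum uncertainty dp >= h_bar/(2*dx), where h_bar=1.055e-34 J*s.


dp = h_bar / (2 * dx)
= 1.055e-34 / (2 * 1.4043e-09)
= 1.055e-34 / 2.8086e-09
= 3.7563e-26 kg*m/s

3.7563e-26


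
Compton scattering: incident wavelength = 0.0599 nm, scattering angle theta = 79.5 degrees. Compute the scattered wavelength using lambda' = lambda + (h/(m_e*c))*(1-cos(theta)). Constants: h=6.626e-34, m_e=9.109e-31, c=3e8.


Compton wavelength: h/(m_e*c) = 2.4247e-12 m
d_lambda = 2.4247e-12 * (1 - cos(79.5 deg))
= 2.4247e-12 * 0.817764
= 1.9828e-12 m = 0.001983 nm
lambda' = 0.0599 + 0.001983
= 0.061883 nm

0.061883


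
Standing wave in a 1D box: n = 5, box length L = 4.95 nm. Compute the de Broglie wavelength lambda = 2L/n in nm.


lambda = 2L / n
= 2 * 4.95 / 5
= 9.9 / 5
= 1.98 nm

1.98


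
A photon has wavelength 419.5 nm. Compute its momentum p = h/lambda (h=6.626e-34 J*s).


p = h / lambda
= 6.626e-34 / (419.5e-9)
= 6.626e-34 / 4.1950e-07
= 1.5795e-27 kg*m/s

1.5795e-27


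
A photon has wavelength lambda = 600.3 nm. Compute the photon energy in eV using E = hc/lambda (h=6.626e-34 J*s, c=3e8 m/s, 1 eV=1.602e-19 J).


E = hc / lambda
= (6.626e-34)(3e8) / (600.3e-9)
= 1.9878e-25 / 6.0030e-07
= 3.3113e-19 J
Converting to eV: 3.3113e-19 / 1.602e-19
= 2.067 eV

2.067


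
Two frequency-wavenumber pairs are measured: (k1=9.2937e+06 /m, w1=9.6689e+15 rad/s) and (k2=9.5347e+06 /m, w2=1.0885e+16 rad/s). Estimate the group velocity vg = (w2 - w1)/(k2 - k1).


vg = (w2 - w1) / (k2 - k1)
= (1.0885e+16 - 9.6689e+15) / (9.5347e+06 - 9.2937e+06)
= 1.2161e+15 / 2.4100e+05
= 5.0461e+09 m/s

5.0461e+09


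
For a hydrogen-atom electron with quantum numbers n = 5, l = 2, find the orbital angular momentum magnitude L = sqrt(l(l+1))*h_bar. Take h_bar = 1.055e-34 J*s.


L = sqrt(l*(l+1)) * h_bar
= sqrt(2 * 3) * 1.055e-34
= sqrt(6) * 1.055e-34
= 2.4495 * 1.055e-34
= 2.5842e-34 J*s

2.5842e-34


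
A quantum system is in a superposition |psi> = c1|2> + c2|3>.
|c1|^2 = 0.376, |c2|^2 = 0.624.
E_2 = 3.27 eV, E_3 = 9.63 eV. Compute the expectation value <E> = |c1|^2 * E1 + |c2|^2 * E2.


<E> = |c1|^2 * E1 + |c2|^2 * E2
= 0.376 * 3.27 + 0.624 * 9.63
= 1.2295 + 6.0091
= 7.2386 eV

7.2386


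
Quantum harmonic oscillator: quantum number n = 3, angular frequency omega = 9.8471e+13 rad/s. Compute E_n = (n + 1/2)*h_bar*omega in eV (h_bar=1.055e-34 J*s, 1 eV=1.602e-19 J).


E = (n + 1/2) * h_bar * omega
= (3 + 0.5) * 1.055e-34 * 9.8471e+13
= 3.5 * 1.0389e-20
= 3.6360e-20 J
= 0.227 eV

0.227


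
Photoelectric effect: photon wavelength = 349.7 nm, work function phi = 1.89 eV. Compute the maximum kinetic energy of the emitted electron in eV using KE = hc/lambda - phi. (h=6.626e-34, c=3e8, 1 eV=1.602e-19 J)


E_photon = hc / lambda
= (6.626e-34)(3e8) / (349.7e-9)
= 5.6843e-19 J
= 3.5483 eV
KE = E_photon - phi
= 3.5483 - 1.89
= 1.6583 eV

1.6583


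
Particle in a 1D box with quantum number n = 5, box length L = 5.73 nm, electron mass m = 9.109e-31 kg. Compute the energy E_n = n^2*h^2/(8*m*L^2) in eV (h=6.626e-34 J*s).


E = n^2 * h^2 / (8 * m * L^2)
= 5^2 * (6.626e-34)^2 / (8 * 9.109e-31 * (5.73e-9)^2)
= 25 * 4.3904e-67 / (8 * 9.109e-31 * 3.2833e-17)
= 4.5875e-20 J
= 0.2864 eV

0.2864


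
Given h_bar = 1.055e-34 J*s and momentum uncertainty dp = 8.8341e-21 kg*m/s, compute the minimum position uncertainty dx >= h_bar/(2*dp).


dx = h_bar / (2 * dp)
= 1.055e-34 / (2 * 8.8341e-21)
= 1.055e-34 / 1.7668e-20
= 5.9712e-15 m

5.9712e-15


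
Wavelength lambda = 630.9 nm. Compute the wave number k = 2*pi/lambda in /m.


k = 2 * pi / lambda
= 6.2832 / (630.9e-9)
= 6.2832 / 6.3090e-07
= 9.9591e+06 /m

9.9591e+06


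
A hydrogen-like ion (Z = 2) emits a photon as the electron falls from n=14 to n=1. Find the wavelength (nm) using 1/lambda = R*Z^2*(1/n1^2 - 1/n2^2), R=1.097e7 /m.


1/lambda = R * Z^2 * (1/n1^2 - 1/n2^2)
= 1.097e7 * 2^2 * (1/1^2 - 1/14^2)
= 1.097e7 * 4 * (1.0 - 0.005102)
= 4.3656e+07 /m
lambda = 1 / 4.3656e+07
= 22.9063 nm

22.9063


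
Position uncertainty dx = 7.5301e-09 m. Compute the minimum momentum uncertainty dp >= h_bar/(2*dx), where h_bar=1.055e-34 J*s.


dp = h_bar / (2 * dx)
= 1.055e-34 / (2 * 7.5301e-09)
= 1.055e-34 / 1.5060e-08
= 7.0052e-27 kg*m/s

7.0052e-27


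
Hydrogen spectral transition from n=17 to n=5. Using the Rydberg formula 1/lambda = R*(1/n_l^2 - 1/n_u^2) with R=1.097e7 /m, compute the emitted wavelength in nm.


1/lambda = R * (1/n_l^2 - 1/n_u^2)
= 1.097e7 * (1/5^2 - 1/17^2)
= 1.097e7 * (0.04 - 0.00346)
= 1.097e7 * 0.03654
= 4.0084e+05 /m
lambda = 1 / 4.0084e+05 = 2494.7515 nm

2494.7515


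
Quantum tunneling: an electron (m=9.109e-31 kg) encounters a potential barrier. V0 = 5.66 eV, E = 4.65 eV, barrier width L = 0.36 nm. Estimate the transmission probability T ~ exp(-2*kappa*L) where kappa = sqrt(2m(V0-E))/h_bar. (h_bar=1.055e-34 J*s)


V0 - E = 1.01 eV = 1.6180e-19 J
kappa = sqrt(2 * m * (V0-E)) / h_bar
= sqrt(2 * 9.109e-31 * 1.6180e-19) / 1.055e-34
= 5.1462e+09 /m
2*kappa*L = 2 * 5.1462e+09 * 0.36e-9
= 3.7053
T = exp(-3.7053) = 2.459306e-02

2.459306e-02


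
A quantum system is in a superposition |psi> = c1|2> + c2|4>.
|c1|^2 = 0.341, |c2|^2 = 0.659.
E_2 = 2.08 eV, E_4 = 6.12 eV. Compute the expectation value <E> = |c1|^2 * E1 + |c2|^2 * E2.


<E> = |c1|^2 * E1 + |c2|^2 * E2
= 0.341 * 2.08 + 0.659 * 6.12
= 0.7093 + 4.0331
= 4.7424 eV

4.7424


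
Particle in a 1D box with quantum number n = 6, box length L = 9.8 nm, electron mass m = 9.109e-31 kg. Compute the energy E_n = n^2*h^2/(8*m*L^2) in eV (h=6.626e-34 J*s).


E = n^2 * h^2 / (8 * m * L^2)
= 6^2 * (6.626e-34)^2 / (8 * 9.109e-31 * (9.8e-9)^2)
= 36 * 4.3904e-67 / (8 * 9.109e-31 * 9.6040e-17)
= 2.2584e-20 J
= 0.141 eV

0.141


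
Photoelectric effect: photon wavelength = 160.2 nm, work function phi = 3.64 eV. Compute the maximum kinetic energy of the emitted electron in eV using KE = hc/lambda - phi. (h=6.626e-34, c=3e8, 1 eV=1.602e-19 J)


E_photon = hc / lambda
= (6.626e-34)(3e8) / (160.2e-9)
= 1.2408e-18 J
= 7.7455 eV
KE = E_photon - phi
= 7.7455 - 3.64
= 4.1055 eV

4.1055


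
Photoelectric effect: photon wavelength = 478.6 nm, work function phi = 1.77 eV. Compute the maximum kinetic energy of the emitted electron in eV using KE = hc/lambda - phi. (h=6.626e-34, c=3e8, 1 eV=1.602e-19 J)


E_photon = hc / lambda
= (6.626e-34)(3e8) / (478.6e-9)
= 4.1534e-19 J
= 2.5926 eV
KE = E_photon - phi
= 2.5926 - 1.77
= 0.8226 eV

0.8226


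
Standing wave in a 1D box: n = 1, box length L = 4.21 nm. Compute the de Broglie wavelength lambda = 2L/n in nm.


lambda = 2L / n
= 2 * 4.21 / 1
= 8.42 / 1
= 8.42 nm

8.42


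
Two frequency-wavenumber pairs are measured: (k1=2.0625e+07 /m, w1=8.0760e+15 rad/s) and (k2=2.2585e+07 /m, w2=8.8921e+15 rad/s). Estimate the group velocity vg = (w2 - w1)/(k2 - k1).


vg = (w2 - w1) / (k2 - k1)
= (8.8921e+15 - 8.0760e+15) / (2.2585e+07 - 2.0625e+07)
= 8.1610e+14 / 1.9600e+06
= 4.1638e+08 m/s

4.1638e+08


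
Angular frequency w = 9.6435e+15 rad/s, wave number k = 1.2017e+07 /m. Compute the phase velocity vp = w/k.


vp = w / k
= 9.6435e+15 / 1.2017e+07
= 8.0249e+08 m/s

8.0249e+08


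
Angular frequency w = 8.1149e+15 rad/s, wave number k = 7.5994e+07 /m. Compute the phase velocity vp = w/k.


vp = w / k
= 8.1149e+15 / 7.5994e+07
= 1.0678e+08 m/s

1.0678e+08


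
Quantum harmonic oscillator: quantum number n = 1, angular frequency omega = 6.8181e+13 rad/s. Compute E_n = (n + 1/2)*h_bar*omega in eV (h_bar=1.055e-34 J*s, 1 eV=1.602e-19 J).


E = (n + 1/2) * h_bar * omega
= (1 + 0.5) * 1.055e-34 * 6.8181e+13
= 1.5 * 7.1931e-21
= 1.0790e-20 J
= 0.0674 eV

0.0674


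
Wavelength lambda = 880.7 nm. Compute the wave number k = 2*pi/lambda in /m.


k = 2 * pi / lambda
= 6.2832 / (880.7e-9)
= 6.2832 / 8.8070e-07
= 7.1343e+06 /m

7.1343e+06


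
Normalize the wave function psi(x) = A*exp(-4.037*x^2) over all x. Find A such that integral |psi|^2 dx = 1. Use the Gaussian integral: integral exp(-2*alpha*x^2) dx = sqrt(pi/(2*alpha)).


integral |psi|^2 dx = A^2 * sqrt(pi/(2*alpha)) = 1
A^2 = sqrt(2*alpha/pi)
= sqrt(2 * 4.037 / pi)
= 1.603133
A = sqrt(1.603133)
= 1.2661

1.2661


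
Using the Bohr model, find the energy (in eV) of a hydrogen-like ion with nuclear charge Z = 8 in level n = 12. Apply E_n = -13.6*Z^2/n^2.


E_n = -13.6 * Z^2 / n^2
= -13.6 * 8^2 / 12^2
= -13.6 * 64 / 144
= -6.0444 eV

-6.0444


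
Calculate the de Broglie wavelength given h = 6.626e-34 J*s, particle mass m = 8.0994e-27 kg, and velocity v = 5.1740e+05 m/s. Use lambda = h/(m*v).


lambda = h / (m * v)
= 6.626e-34 / (8.0994e-27 * 5.1740e+05)
= 6.626e-34 / 4.1906e-21
= 1.5811e-13 m

1.5811e-13


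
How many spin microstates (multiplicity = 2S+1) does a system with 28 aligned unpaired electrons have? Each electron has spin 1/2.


Total spin S = N * (1/2) = 28 * 0.5 = 14.0
Spin multiplicity = 2S + 1
= 2 * 14.0 + 1
= 29

29


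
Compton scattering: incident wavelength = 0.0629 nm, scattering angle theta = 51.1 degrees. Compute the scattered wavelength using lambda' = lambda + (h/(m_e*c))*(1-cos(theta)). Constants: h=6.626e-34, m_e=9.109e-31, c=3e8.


Compton wavelength: h/(m_e*c) = 2.4247e-12 m
d_lambda = 2.4247e-12 * (1 - cos(51.1 deg))
= 2.4247e-12 * 0.372037
= 9.0208e-13 m = 0.000902 nm
lambda' = 0.0629 + 0.000902
= 0.063802 nm

0.063802


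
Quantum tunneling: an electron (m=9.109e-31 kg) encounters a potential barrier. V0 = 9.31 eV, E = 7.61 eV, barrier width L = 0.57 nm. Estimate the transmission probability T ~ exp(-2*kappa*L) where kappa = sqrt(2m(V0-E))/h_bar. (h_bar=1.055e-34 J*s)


V0 - E = 1.7 eV = 2.7234e-19 J
kappa = sqrt(2 * m * (V0-E)) / h_bar
= sqrt(2 * 9.109e-31 * 2.7234e-19) / 1.055e-34
= 6.6766e+09 /m
2*kappa*L = 2 * 6.6766e+09 * 0.57e-9
= 7.6113
T = exp(-7.6113) = 4.948315e-04

4.948315e-04


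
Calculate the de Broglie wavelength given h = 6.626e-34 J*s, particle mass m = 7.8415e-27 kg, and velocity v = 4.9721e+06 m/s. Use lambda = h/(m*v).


lambda = h / (m * v)
= 6.626e-34 / (7.8415e-27 * 4.9721e+06)
= 6.626e-34 / 3.8989e-20
= 1.6995e-14 m

1.6995e-14


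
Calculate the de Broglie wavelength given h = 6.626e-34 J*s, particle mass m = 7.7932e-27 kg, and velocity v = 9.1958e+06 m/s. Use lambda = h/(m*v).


lambda = h / (m * v)
= 6.626e-34 / (7.7932e-27 * 9.1958e+06)
= 6.626e-34 / 7.1665e-20
= 9.2458e-15 m

9.2458e-15


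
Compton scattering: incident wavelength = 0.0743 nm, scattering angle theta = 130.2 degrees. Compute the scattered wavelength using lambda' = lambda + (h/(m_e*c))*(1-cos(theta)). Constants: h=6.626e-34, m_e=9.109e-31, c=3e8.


Compton wavelength: h/(m_e*c) = 2.4247e-12 m
d_lambda = 2.4247e-12 * (1 - cos(130.2 deg))
= 2.4247e-12 * 1.645458
= 3.9898e-12 m = 0.00399 nm
lambda' = 0.0743 + 0.00399
= 0.07829 nm

0.07829


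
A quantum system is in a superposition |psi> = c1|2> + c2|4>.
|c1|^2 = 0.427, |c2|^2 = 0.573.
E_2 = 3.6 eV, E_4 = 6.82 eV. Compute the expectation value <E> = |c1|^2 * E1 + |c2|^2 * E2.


<E> = |c1|^2 * E1 + |c2|^2 * E2
= 0.427 * 3.6 + 0.573 * 6.82
= 1.5372 + 3.9079
= 5.4451 eV

5.4451


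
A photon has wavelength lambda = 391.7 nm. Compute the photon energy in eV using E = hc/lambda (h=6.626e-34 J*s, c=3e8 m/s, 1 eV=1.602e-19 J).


E = hc / lambda
= (6.626e-34)(3e8) / (391.7e-9)
= 1.9878e-25 / 3.9170e-07
= 5.0748e-19 J
Converting to eV: 5.0748e-19 / 1.602e-19
= 3.1678 eV

3.1678


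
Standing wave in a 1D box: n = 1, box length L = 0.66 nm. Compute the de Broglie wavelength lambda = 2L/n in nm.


lambda = 2L / n
= 2 * 0.66 / 1
= 1.32 / 1
= 1.32 nm

1.32


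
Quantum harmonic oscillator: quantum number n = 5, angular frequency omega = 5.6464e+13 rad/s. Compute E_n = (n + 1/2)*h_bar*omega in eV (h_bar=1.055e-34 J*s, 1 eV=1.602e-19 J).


E = (n + 1/2) * h_bar * omega
= (5 + 0.5) * 1.055e-34 * 5.6464e+13
= 5.5 * 5.9570e-21
= 3.2763e-20 J
= 0.2045 eV

0.2045


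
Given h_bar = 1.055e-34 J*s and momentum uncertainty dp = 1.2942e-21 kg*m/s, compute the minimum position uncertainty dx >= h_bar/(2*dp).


dx = h_bar / (2 * dp)
= 1.055e-34 / (2 * 1.2942e-21)
= 1.055e-34 / 2.5884e-21
= 4.0759e-14 m

4.0759e-14


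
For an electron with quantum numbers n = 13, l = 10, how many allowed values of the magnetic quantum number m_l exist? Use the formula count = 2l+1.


m_l ranges from -l to +l in integer steps
So m_l goes from -10 to +10
Count = 2l + 1 = 2*10 + 1
= 21

21


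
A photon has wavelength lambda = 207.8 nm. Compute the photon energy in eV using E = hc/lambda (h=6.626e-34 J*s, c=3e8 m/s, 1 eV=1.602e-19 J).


E = hc / lambda
= (6.626e-34)(3e8) / (207.8e-9)
= 1.9878e-25 / 2.0780e-07
= 9.5659e-19 J
Converting to eV: 9.5659e-19 / 1.602e-19
= 5.9712 eV

5.9712


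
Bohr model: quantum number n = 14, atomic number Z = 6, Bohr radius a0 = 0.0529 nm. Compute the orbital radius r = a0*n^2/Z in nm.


r = a0 * n^2 / Z
= 0.0529 * 14^2 / 6
= 0.0529 * 196 / 6
= 1.7281 nm

1.7281


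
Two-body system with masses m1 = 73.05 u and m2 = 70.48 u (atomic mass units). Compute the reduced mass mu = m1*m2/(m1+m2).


mu = m1 * m2 / (m1 + m2)
= 73.05 * 70.48 / (73.05 + 70.48)
= 5148.564 / 143.53
= 35.871 u

35.871


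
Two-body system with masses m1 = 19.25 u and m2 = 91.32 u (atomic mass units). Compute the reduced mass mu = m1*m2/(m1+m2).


mu = m1 * m2 / (m1 + m2)
= 19.25 * 91.32 / (19.25 + 91.32)
= 1757.91 / 110.57
= 15.8986 u

15.8986


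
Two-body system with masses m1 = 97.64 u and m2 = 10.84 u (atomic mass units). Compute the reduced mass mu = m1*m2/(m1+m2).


mu = m1 * m2 / (m1 + m2)
= 97.64 * 10.84 / (97.64 + 10.84)
= 1058.4176 / 108.48
= 9.7568 u

9.7568


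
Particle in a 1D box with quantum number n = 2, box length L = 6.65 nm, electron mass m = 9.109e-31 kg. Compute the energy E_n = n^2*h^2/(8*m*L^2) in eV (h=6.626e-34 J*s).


E = n^2 * h^2 / (8 * m * L^2)
= 2^2 * (6.626e-34)^2 / (8 * 9.109e-31 * (6.65e-9)^2)
= 4 * 4.3904e-67 / (8 * 9.109e-31 * 4.4223e-17)
= 5.4495e-21 J
= 0.034 eV

0.034


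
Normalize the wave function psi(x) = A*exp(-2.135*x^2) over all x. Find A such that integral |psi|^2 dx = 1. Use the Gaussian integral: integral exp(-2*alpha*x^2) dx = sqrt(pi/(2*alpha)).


integral |psi|^2 dx = A^2 * sqrt(pi/(2*alpha)) = 1
A^2 = sqrt(2*alpha/pi)
= sqrt(2 * 2.135 / pi)
= 1.16584
A = sqrt(1.16584)
= 1.0797

1.0797


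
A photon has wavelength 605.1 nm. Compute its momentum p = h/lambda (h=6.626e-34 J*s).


p = h / lambda
= 6.626e-34 / (605.1e-9)
= 6.626e-34 / 6.0510e-07
= 1.0950e-27 kg*m/s

1.0950e-27


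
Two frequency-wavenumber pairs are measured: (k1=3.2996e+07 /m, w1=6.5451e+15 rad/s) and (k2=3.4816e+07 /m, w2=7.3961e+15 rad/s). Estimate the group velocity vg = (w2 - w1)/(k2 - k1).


vg = (w2 - w1) / (k2 - k1)
= (7.3961e+15 - 6.5451e+15) / (3.4816e+07 - 3.2996e+07)
= 8.5100e+14 / 1.8200e+06
= 4.6758e+08 m/s

4.6758e+08


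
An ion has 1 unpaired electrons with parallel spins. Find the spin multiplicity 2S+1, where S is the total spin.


Total spin S = N * (1/2) = 1 * 0.5 = 0.5
Spin multiplicity = 2S + 1
= 2 * 0.5 + 1
= 2

2


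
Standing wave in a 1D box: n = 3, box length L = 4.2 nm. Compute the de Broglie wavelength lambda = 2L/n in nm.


lambda = 2L / n
= 2 * 4.2 / 3
= 8.4 / 3
= 2.8 nm

2.8


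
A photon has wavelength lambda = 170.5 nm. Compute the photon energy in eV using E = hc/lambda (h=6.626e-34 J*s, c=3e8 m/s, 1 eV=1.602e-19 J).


E = hc / lambda
= (6.626e-34)(3e8) / (170.5e-9)
= 1.9878e-25 / 1.7050e-07
= 1.1659e-18 J
Converting to eV: 1.1659e-18 / 1.602e-19
= 7.2776 eV

7.2776


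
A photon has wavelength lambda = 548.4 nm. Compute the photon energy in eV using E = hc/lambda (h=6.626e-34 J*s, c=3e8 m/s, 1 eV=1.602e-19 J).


E = hc / lambda
= (6.626e-34)(3e8) / (548.4e-9)
= 1.9878e-25 / 5.4840e-07
= 3.6247e-19 J
Converting to eV: 3.6247e-19 / 1.602e-19
= 2.2626 eV

2.2626


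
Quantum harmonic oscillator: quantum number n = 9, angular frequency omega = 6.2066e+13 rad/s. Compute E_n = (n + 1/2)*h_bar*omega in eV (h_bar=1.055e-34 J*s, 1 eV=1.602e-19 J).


E = (n + 1/2) * h_bar * omega
= (9 + 0.5) * 1.055e-34 * 6.2066e+13
= 9.5 * 6.5480e-21
= 6.2206e-20 J
= 0.3883 eV

0.3883


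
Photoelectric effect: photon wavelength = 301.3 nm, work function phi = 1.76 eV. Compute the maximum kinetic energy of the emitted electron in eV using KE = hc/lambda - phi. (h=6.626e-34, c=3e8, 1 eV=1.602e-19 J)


E_photon = hc / lambda
= (6.626e-34)(3e8) / (301.3e-9)
= 6.5974e-19 J
= 4.1182 eV
KE = E_photon - phi
= 4.1182 - 1.76
= 2.3582 eV

2.3582


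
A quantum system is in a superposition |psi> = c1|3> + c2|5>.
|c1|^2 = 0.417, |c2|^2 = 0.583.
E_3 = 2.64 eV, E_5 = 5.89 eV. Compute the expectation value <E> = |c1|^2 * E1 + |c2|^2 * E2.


<E> = |c1|^2 * E1 + |c2|^2 * E2
= 0.417 * 2.64 + 0.583 * 5.89
= 1.1009 + 3.4339
= 4.5347 eV

4.5347


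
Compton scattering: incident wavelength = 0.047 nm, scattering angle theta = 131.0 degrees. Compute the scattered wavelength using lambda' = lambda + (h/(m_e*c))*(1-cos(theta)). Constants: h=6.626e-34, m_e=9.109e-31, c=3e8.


Compton wavelength: h/(m_e*c) = 2.4247e-12 m
d_lambda = 2.4247e-12 * (1 - cos(131.0 deg))
= 2.4247e-12 * 1.656059
= 4.0155e-12 m = 0.004015 nm
lambda' = 0.047 + 0.004015
= 0.051015 nm

0.051015


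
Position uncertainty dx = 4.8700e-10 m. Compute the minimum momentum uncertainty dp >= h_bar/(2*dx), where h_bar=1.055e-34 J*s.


dp = h_bar / (2 * dx)
= 1.055e-34 / (2 * 4.8700e-10)
= 1.055e-34 / 9.7400e-10
= 1.0832e-25 kg*m/s

1.0832e-25


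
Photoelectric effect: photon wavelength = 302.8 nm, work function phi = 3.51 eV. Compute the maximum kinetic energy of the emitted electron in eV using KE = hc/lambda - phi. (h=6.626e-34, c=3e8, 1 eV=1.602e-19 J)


E_photon = hc / lambda
= (6.626e-34)(3e8) / (302.8e-9)
= 6.5647e-19 J
= 4.0978 eV
KE = E_photon - phi
= 4.0978 - 3.51
= 0.5878 eV

0.5878


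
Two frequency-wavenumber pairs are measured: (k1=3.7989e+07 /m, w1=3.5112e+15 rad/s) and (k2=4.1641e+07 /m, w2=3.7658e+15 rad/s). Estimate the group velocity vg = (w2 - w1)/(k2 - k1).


vg = (w2 - w1) / (k2 - k1)
= (3.7658e+15 - 3.5112e+15) / (4.1641e+07 - 3.7989e+07)
= 2.5460e+14 / 3.6520e+06
= 6.9715e+07 m/s

6.9715e+07


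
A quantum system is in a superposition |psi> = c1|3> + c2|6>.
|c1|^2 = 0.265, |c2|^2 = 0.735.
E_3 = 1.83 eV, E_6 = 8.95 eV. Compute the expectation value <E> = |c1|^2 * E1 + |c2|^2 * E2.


<E> = |c1|^2 * E1 + |c2|^2 * E2
= 0.265 * 1.83 + 0.735 * 8.95
= 0.485 + 6.5782
= 7.0632 eV

7.0632


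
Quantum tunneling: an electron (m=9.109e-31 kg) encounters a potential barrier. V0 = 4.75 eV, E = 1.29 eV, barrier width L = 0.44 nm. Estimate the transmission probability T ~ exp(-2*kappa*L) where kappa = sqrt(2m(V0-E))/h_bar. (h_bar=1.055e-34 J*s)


V0 - E = 3.46 eV = 5.5429e-19 J
kappa = sqrt(2 * m * (V0-E)) / h_bar
= sqrt(2 * 9.109e-31 * 5.5429e-19) / 1.055e-34
= 9.5250e+09 /m
2*kappa*L = 2 * 9.5250e+09 * 0.44e-9
= 8.382
T = exp(-8.382) = 2.289418e-04

2.289418e-04


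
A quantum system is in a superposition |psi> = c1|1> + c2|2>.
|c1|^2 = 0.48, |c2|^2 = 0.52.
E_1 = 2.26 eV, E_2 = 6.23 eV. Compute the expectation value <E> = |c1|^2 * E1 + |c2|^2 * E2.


<E> = |c1|^2 * E1 + |c2|^2 * E2
= 0.48 * 2.26 + 0.52 * 6.23
= 1.0848 + 3.2396
= 4.3244 eV

4.3244


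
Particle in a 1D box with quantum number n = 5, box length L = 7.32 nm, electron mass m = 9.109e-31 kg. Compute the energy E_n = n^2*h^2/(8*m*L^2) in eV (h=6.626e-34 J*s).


E = n^2 * h^2 / (8 * m * L^2)
= 5^2 * (6.626e-34)^2 / (8 * 9.109e-31 * (7.32e-9)^2)
= 25 * 4.3904e-67 / (8 * 9.109e-31 * 5.3582e-17)
= 2.8110e-20 J
= 0.1755 eV

0.1755


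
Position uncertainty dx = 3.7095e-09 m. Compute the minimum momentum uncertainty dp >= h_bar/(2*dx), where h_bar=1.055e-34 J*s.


dp = h_bar / (2 * dx)
= 1.055e-34 / (2 * 3.7095e-09)
= 1.055e-34 / 7.4190e-09
= 1.4220e-26 kg*m/s

1.4220e-26


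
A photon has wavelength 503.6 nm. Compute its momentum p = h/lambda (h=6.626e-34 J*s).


p = h / lambda
= 6.626e-34 / (503.6e-9)
= 6.626e-34 / 5.0360e-07
= 1.3157e-27 kg*m/s

1.3157e-27


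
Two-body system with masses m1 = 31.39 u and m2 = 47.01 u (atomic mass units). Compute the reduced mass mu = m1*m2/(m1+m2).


mu = m1 * m2 / (m1 + m2)
= 31.39 * 47.01 / (31.39 + 47.01)
= 1475.6439 / 78.4
= 18.822 u

18.822


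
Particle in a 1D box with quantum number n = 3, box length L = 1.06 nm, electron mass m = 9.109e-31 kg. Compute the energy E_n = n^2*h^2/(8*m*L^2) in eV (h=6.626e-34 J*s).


E = n^2 * h^2 / (8 * m * L^2)
= 3^2 * (6.626e-34)^2 / (8 * 9.109e-31 * (1.06e-9)^2)
= 9 * 4.3904e-67 / (8 * 9.109e-31 * 1.1236e-18)
= 4.8258e-19 J
= 3.0124 eV

3.0124


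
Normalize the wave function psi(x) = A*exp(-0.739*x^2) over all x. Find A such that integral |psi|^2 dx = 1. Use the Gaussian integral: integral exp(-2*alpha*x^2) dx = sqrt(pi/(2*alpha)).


integral |psi|^2 dx = A^2 * sqrt(pi/(2*alpha)) = 1
A^2 = sqrt(2*alpha/pi)
= sqrt(2 * 0.739 / pi)
= 0.685902
A = sqrt(0.685902)
= 0.8282

0.8282


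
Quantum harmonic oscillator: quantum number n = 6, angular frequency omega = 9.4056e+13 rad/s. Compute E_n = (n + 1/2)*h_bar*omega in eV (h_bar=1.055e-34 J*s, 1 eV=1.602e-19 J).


E = (n + 1/2) * h_bar * omega
= (6 + 0.5) * 1.055e-34 * 9.4056e+13
= 6.5 * 9.9229e-21
= 6.4499e-20 J
= 0.4026 eV

0.4026


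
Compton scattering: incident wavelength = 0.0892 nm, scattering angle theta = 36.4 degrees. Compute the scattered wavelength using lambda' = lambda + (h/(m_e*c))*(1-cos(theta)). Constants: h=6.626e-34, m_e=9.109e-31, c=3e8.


Compton wavelength: h/(m_e*c) = 2.4247e-12 m
d_lambda = 2.4247e-12 * (1 - cos(36.4 deg))
= 2.4247e-12 * 0.195106
= 4.7308e-13 m = 0.000473 nm
lambda' = 0.0892 + 0.000473
= 0.089673 nm

0.089673


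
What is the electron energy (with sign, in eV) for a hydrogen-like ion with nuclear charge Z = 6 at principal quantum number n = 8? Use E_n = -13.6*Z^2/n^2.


E_n = -13.6 * Z^2 / n^2
= -13.6 * 6^2 / 8^2
= -13.6 * 36 / 64
= -7.65 eV

-7.65


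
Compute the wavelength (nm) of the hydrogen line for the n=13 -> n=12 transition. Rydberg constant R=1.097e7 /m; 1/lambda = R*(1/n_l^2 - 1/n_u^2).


1/lambda = R * (1/n_l^2 - 1/n_u^2)
= 1.097e7 * (1/12^2 - 1/13^2)
= 1.097e7 * (0.006944 - 0.005917)
= 1.097e7 * 0.001027
= 1.1269e+04 /m
lambda = 1 / 1.1269e+04 = 88736.5542 nm

88736.5542


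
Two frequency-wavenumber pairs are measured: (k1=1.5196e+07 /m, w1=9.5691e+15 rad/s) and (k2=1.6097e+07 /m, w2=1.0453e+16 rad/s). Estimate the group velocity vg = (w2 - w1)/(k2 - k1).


vg = (w2 - w1) / (k2 - k1)
= (1.0453e+16 - 9.5691e+15) / (1.6097e+07 - 1.5196e+07)
= 8.8390e+14 / 9.0100e+05
= 9.8102e+08 m/s

9.8102e+08


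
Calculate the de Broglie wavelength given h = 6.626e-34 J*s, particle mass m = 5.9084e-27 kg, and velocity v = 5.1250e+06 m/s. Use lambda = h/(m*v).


lambda = h / (m * v)
= 6.626e-34 / (5.9084e-27 * 5.1250e+06)
= 6.626e-34 / 3.0281e-20
= 2.1882e-14 m

2.1882e-14


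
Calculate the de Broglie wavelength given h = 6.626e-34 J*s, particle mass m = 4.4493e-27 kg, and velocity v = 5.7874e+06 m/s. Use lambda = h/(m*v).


lambda = h / (m * v)
= 6.626e-34 / (4.4493e-27 * 5.7874e+06)
= 6.626e-34 / 2.5750e-20
= 2.5732e-14 m

2.5732e-14


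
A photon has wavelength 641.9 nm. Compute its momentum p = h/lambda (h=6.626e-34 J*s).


p = h / lambda
= 6.626e-34 / (641.9e-9)
= 6.626e-34 / 6.4190e-07
= 1.0322e-27 kg*m/s

1.0322e-27


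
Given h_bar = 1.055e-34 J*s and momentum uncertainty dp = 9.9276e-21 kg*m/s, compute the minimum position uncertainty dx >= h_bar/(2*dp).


dx = h_bar / (2 * dp)
= 1.055e-34 / (2 * 9.9276e-21)
= 1.055e-34 / 1.9855e-20
= 5.3135e-15 m

5.3135e-15


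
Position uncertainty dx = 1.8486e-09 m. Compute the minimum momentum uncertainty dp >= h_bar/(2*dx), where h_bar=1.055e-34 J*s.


dp = h_bar / (2 * dx)
= 1.055e-34 / (2 * 1.8486e-09)
= 1.055e-34 / 3.6972e-09
= 2.8535e-26 kg*m/s

2.8535e-26


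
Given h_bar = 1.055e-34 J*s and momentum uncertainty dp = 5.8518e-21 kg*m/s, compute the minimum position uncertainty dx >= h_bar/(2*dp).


dx = h_bar / (2 * dp)
= 1.055e-34 / (2 * 5.8518e-21)
= 1.055e-34 / 1.1704e-20
= 9.0143e-15 m

9.0143e-15


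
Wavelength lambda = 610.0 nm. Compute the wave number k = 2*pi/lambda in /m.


k = 2 * pi / lambda
= 6.2832 / (610.0e-9)
= 6.2832 / 6.1000e-07
= 1.0300e+07 /m

1.0300e+07


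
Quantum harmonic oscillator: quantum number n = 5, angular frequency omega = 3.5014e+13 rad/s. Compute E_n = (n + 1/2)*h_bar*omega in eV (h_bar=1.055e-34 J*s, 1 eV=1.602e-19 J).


E = (n + 1/2) * h_bar * omega
= (5 + 0.5) * 1.055e-34 * 3.5014e+13
= 5.5 * 3.6940e-21
= 2.0317e-20 J
= 0.1268 eV

0.1268


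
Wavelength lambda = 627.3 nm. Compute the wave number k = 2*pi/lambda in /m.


k = 2 * pi / lambda
= 6.2832 / (627.3e-9)
= 6.2832 / 6.2730e-07
= 1.0016e+07 /m

1.0016e+07


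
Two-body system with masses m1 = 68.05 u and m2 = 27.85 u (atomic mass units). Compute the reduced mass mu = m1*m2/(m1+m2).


mu = m1 * m2 / (m1 + m2)
= 68.05 * 27.85 / (68.05 + 27.85)
= 1895.1925 / 95.9
= 19.7622 u

19.7622


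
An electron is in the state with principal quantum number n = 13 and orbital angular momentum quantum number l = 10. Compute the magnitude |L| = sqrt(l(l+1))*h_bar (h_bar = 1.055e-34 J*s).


L = sqrt(l*(l+1)) * h_bar
= sqrt(10 * 11) * 1.055e-34
= sqrt(110) * 1.055e-34
= 10.4881 * 1.055e-34
= 1.1065e-33 J*s

1.1065e-33


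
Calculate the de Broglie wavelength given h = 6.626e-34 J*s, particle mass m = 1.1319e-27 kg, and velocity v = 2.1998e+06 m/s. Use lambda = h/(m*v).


lambda = h / (m * v)
= 6.626e-34 / (1.1319e-27 * 2.1998e+06)
= 6.626e-34 / 2.4900e-21
= 2.6611e-13 m

2.6611e-13


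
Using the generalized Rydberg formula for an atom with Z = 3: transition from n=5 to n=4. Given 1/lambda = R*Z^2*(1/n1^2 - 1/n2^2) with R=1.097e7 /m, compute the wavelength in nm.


1/lambda = R * Z^2 * (1/n1^2 - 1/n2^2)
= 1.097e7 * 3^2 * (1/4^2 - 1/5^2)
= 1.097e7 * 9 * (0.0625 - 0.04)
= 2.2214e+06 /m
lambda = 1 / 2.2214e+06
= 450.1615 nm

450.1615


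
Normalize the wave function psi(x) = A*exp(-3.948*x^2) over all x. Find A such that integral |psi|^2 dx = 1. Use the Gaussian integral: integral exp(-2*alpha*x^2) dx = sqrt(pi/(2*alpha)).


integral |psi|^2 dx = A^2 * sqrt(pi/(2*alpha)) = 1
A^2 = sqrt(2*alpha/pi)
= sqrt(2 * 3.948 / pi)
= 1.585363
A = sqrt(1.585363)
= 1.2591

1.2591


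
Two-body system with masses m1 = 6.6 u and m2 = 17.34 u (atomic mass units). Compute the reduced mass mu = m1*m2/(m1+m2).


mu = m1 * m2 / (m1 + m2)
= 6.6 * 17.34 / (6.6 + 17.34)
= 114.444 / 23.94
= 4.7805 u

4.7805


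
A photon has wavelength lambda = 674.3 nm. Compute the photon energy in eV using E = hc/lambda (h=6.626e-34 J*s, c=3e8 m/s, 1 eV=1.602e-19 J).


E = hc / lambda
= (6.626e-34)(3e8) / (674.3e-9)
= 1.9878e-25 / 6.7430e-07
= 2.9479e-19 J
Converting to eV: 2.9479e-19 / 1.602e-19
= 1.8402 eV

1.8402


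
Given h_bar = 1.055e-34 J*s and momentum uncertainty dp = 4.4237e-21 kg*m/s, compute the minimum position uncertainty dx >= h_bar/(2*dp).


dx = h_bar / (2 * dp)
= 1.055e-34 / (2 * 4.4237e-21)
= 1.055e-34 / 8.8474e-21
= 1.1924e-14 m

1.1924e-14


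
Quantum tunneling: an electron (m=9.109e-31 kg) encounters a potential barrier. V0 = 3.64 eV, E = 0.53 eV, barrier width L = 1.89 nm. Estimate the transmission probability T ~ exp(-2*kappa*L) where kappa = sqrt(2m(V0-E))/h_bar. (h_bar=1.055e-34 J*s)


V0 - E = 3.11 eV = 4.9822e-19 J
kappa = sqrt(2 * m * (V0-E)) / h_bar
= sqrt(2 * 9.109e-31 * 4.9822e-19) / 1.055e-34
= 9.0304e+09 /m
2*kappa*L = 2 * 9.0304e+09 * 1.89e-9
= 34.1351
T = exp(-34.1351) = 1.497324e-15

1.497324e-15


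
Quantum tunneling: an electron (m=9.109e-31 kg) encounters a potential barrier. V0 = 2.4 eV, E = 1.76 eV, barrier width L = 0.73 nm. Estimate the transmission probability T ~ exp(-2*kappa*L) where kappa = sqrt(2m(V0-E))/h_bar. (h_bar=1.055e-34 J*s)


V0 - E = 0.64 eV = 1.0253e-19 J
kappa = sqrt(2 * m * (V0-E)) / h_bar
= sqrt(2 * 9.109e-31 * 1.0253e-19) / 1.055e-34
= 4.0966e+09 /m
2*kappa*L = 2 * 4.0966e+09 * 0.73e-9
= 5.981
T = exp(-5.981) = 2.526362e-03

2.526362e-03


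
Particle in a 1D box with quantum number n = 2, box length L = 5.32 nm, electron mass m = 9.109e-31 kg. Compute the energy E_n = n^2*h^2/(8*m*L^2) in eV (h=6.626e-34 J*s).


E = n^2 * h^2 / (8 * m * L^2)
= 2^2 * (6.626e-34)^2 / (8 * 9.109e-31 * (5.32e-9)^2)
= 4 * 4.3904e-67 / (8 * 9.109e-31 * 2.8302e-17)
= 8.5149e-21 J
= 0.0532 eV

0.0532


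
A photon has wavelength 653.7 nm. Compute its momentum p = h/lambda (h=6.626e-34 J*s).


p = h / lambda
= 6.626e-34 / (653.7e-9)
= 6.626e-34 / 6.5370e-07
= 1.0136e-27 kg*m/s

1.0136e-27


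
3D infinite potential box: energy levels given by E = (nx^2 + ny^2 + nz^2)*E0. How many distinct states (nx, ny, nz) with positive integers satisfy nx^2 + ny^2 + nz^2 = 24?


Enumerate all (nx, ny, nz) with nx^2 + ny^2 + nz^2 = 24:
(2,2,4)
(2,4,2)
(4,2,2)
Total degeneracy = 3

3


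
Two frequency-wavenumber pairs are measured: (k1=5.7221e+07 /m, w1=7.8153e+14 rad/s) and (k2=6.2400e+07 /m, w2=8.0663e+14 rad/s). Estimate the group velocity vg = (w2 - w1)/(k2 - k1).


vg = (w2 - w1) / (k2 - k1)
= (8.0663e+14 - 7.8153e+14) / (6.2400e+07 - 5.7221e+07)
= 2.5100e+13 / 5.1790e+06
= 4.8465e+06 m/s

4.8465e+06


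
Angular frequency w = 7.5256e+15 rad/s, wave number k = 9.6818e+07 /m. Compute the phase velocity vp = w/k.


vp = w / k
= 7.5256e+15 / 9.6818e+07
= 7.7729e+07 m/s

7.7729e+07


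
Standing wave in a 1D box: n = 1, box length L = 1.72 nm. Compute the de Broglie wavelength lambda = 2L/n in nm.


lambda = 2L / n
= 2 * 1.72 / 1
= 3.44 / 1
= 3.44 nm

3.44


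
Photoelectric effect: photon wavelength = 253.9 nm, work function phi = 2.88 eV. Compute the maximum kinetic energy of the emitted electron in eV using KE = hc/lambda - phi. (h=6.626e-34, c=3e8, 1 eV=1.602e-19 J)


E_photon = hc / lambda
= (6.626e-34)(3e8) / (253.9e-9)
= 7.8291e-19 J
= 4.8871 eV
KE = E_photon - phi
= 4.8871 - 2.88
= 2.0071 eV

2.0071


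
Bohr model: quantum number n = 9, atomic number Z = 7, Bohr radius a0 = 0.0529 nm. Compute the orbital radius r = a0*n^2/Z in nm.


r = a0 * n^2 / Z
= 0.0529 * 9^2 / 7
= 0.0529 * 81 / 7
= 0.6121 nm

0.6121


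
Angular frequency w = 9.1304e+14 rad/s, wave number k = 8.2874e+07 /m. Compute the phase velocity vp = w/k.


vp = w / k
= 9.1304e+14 / 8.2874e+07
= 1.1017e+07 m/s

1.1017e+07
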